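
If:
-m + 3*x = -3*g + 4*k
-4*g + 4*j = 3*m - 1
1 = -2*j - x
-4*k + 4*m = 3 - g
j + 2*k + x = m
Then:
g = -84/23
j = -121/46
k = 3/92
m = 39/23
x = 98/23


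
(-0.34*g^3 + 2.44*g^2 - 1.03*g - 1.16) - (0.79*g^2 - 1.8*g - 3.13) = -0.34*g^3 + 1.65*g^2 + 0.77*g + 1.97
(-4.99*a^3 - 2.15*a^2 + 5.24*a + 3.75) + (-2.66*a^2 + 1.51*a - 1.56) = -4.99*a^3 - 4.81*a^2 + 6.75*a + 2.19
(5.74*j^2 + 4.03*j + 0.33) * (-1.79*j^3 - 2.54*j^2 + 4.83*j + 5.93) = -10.2746*j^5 - 21.7933*j^4 + 16.8973*j^3 + 52.6649*j^2 + 25.4918*j + 1.9569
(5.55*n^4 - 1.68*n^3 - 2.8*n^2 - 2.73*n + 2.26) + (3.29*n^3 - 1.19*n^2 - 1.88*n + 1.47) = 5.55*n^4 + 1.61*n^3 - 3.99*n^2 - 4.61*n + 3.73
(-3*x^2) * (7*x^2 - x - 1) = -21*x^4 + 3*x^3 + 3*x^2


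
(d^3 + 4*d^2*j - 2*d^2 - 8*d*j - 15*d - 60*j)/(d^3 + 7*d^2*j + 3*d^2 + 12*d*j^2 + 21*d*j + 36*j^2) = (d - 5)/(d + 3*j)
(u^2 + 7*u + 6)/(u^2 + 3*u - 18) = (u + 1)/(u - 3)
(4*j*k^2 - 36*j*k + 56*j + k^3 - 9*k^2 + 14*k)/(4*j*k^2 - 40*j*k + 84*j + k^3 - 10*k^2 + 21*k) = (k - 2)/(k - 3)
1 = 1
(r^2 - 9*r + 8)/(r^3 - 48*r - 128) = (r - 1)/(r^2 + 8*r + 16)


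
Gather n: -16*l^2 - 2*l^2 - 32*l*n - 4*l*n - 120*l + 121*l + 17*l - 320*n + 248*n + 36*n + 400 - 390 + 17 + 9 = -18*l^2 + 18*l + n*(-36*l - 36) + 36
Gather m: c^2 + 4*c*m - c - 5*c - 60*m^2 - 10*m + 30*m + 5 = c^2 - 6*c - 60*m^2 + m*(4*c + 20) + 5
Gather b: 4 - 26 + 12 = -10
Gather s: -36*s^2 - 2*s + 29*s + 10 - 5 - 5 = -36*s^2 + 27*s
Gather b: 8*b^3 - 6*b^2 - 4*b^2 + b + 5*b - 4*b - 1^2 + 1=8*b^3 - 10*b^2 + 2*b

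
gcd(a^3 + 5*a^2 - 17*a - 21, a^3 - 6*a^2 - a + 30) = a - 3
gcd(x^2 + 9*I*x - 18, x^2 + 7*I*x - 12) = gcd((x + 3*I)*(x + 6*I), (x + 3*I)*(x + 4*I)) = x + 3*I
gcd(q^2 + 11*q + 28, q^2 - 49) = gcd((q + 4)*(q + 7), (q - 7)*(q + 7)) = q + 7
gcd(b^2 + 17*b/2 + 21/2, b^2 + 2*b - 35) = b + 7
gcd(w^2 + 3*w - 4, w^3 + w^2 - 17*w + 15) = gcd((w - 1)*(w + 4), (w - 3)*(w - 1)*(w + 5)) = w - 1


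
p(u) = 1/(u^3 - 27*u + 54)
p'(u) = (27 - 3*u^2)/(u^3 - 27*u + 54)^2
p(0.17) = 0.02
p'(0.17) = 0.01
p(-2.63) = 0.01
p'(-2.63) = 0.00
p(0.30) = 0.02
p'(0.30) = 0.01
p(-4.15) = 0.01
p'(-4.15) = -0.00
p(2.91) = 13.86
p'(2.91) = 306.36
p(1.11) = 0.04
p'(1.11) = 0.04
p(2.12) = 0.16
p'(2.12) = 0.34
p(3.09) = 13.58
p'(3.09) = -303.31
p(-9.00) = 0.00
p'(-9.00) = 0.00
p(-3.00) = 0.01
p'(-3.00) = 0.00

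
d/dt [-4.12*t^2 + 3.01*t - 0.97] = 3.01 - 8.24*t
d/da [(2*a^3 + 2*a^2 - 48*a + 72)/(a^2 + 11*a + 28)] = 2*(a^4 + 22*a^3 + 119*a^2 - 16*a - 1068)/(a^4 + 22*a^3 + 177*a^2 + 616*a + 784)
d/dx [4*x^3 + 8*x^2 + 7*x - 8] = 12*x^2 + 16*x + 7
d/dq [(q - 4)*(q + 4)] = 2*q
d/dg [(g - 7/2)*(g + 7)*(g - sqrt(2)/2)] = 3*g^2 - sqrt(2)*g + 7*g - 49/2 - 7*sqrt(2)/4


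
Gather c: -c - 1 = -c - 1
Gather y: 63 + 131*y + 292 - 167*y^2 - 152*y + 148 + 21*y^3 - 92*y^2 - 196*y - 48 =21*y^3 - 259*y^2 - 217*y + 455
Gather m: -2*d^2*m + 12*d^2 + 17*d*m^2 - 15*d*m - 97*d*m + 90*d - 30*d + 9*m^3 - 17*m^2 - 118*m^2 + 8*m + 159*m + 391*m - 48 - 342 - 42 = 12*d^2 + 60*d + 9*m^3 + m^2*(17*d - 135) + m*(-2*d^2 - 112*d + 558) - 432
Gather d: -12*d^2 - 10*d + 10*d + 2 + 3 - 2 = 3 - 12*d^2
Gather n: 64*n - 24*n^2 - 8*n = -24*n^2 + 56*n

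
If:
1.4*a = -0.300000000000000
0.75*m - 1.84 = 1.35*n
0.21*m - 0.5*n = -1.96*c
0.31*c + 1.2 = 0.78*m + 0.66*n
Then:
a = -0.21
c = -0.29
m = 1.75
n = -0.39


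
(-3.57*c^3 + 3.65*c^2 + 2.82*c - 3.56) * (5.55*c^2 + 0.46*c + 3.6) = -19.8135*c^5 + 18.6153*c^4 + 4.478*c^3 - 5.3208*c^2 + 8.5144*c - 12.816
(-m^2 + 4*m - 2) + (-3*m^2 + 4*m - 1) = -4*m^2 + 8*m - 3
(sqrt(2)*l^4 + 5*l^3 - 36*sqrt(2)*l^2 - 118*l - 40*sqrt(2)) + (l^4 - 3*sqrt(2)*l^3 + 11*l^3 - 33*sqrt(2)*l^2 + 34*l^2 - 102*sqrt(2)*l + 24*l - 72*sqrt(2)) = l^4 + sqrt(2)*l^4 - 3*sqrt(2)*l^3 + 16*l^3 - 69*sqrt(2)*l^2 + 34*l^2 - 102*sqrt(2)*l - 94*l - 112*sqrt(2)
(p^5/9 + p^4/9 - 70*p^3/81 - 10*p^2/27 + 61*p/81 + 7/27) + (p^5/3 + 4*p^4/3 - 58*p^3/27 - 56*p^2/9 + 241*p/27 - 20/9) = 4*p^5/9 + 13*p^4/9 - 244*p^3/81 - 178*p^2/27 + 784*p/81 - 53/27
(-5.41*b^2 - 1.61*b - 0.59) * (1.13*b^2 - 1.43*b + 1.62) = -6.1133*b^4 + 5.917*b^3 - 7.1286*b^2 - 1.7645*b - 0.9558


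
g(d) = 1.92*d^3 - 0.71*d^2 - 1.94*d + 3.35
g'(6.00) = 196.90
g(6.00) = 380.87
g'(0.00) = -1.94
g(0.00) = 3.35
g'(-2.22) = 29.60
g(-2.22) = -16.85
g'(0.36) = -1.70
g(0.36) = 2.65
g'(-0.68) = 1.69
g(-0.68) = 3.74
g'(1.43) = 7.81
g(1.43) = 4.74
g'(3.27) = 55.01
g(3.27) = 56.55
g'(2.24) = 23.78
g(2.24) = 17.02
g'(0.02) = -1.97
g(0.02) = 3.31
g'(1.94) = 16.98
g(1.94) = 10.93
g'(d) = 5.76*d^2 - 1.42*d - 1.94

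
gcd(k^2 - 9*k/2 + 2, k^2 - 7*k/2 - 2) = k - 4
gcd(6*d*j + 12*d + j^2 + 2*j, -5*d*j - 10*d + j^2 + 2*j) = j + 2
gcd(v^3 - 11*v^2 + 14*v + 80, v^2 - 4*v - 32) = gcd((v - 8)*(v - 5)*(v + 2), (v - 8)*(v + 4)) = v - 8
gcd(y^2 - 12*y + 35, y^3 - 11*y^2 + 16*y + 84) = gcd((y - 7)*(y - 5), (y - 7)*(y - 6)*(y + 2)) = y - 7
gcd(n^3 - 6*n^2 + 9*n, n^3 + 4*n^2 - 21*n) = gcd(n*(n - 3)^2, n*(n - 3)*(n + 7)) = n^2 - 3*n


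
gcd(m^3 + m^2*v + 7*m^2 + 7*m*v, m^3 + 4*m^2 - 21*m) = m^2 + 7*m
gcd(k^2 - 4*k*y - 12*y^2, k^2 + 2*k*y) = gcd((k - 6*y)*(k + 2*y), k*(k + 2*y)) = k + 2*y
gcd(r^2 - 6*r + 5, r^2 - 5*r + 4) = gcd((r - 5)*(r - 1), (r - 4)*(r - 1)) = r - 1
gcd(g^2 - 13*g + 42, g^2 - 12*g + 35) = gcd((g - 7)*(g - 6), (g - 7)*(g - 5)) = g - 7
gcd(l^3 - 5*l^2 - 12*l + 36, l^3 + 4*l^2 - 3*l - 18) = l^2 + l - 6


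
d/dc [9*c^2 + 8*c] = 18*c + 8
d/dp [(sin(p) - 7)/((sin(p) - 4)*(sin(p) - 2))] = (14*sin(p) + cos(p)^2 - 35)*cos(p)/((sin(p) - 4)^2*(sin(p) - 2)^2)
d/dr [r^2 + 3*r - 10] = 2*r + 3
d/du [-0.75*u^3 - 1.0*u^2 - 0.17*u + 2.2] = -2.25*u^2 - 2.0*u - 0.17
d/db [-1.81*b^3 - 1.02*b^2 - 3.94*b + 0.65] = -5.43*b^2 - 2.04*b - 3.94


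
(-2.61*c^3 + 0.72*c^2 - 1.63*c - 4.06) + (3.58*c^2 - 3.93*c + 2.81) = -2.61*c^3 + 4.3*c^2 - 5.56*c - 1.25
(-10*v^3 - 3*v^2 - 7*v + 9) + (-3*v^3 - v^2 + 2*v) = -13*v^3 - 4*v^2 - 5*v + 9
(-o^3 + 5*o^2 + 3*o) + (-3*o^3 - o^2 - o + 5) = -4*o^3 + 4*o^2 + 2*o + 5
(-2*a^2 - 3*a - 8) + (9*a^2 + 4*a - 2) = 7*a^2 + a - 10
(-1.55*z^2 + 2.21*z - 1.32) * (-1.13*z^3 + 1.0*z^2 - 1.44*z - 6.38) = 1.7515*z^5 - 4.0473*z^4 + 5.9336*z^3 + 5.3866*z^2 - 12.199*z + 8.4216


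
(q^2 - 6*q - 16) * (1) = q^2 - 6*q - 16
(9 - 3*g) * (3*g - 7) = -9*g^2 + 48*g - 63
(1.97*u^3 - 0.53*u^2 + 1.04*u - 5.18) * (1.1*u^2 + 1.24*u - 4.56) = 2.167*u^5 + 1.8598*u^4 - 8.4964*u^3 - 1.9916*u^2 - 11.1656*u + 23.6208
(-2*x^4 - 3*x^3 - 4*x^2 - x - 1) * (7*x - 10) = -14*x^5 - x^4 + 2*x^3 + 33*x^2 + 3*x + 10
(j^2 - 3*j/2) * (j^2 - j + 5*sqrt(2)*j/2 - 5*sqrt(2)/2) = j^4 - 5*j^3/2 + 5*sqrt(2)*j^3/2 - 25*sqrt(2)*j^2/4 + 3*j^2/2 + 15*sqrt(2)*j/4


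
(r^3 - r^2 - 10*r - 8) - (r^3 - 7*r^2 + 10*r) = 6*r^2 - 20*r - 8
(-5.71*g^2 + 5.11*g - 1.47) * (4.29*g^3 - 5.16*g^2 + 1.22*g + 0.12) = -24.4959*g^5 + 51.3855*g^4 - 39.6401*g^3 + 13.1342*g^2 - 1.1802*g - 0.1764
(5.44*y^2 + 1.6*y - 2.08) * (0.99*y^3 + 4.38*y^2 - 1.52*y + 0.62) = 5.3856*y^5 + 25.4112*y^4 - 3.32*y^3 - 8.1696*y^2 + 4.1536*y - 1.2896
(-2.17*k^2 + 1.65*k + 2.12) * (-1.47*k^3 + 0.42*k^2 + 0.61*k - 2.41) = 3.1899*k^5 - 3.3369*k^4 - 3.7471*k^3 + 7.1266*k^2 - 2.6833*k - 5.1092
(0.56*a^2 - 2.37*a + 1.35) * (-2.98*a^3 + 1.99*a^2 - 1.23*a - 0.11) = -1.6688*a^5 + 8.177*a^4 - 9.4281*a^3 + 5.54*a^2 - 1.3998*a - 0.1485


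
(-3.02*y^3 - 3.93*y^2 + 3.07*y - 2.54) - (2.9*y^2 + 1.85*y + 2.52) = -3.02*y^3 - 6.83*y^2 + 1.22*y - 5.06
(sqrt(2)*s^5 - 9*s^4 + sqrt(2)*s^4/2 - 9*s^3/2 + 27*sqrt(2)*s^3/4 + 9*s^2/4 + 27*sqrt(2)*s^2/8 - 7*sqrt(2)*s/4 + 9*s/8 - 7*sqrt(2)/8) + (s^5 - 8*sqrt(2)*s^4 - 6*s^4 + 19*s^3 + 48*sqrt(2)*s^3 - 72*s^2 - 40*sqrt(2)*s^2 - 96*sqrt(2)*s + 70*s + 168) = s^5 + sqrt(2)*s^5 - 15*s^4 - 15*sqrt(2)*s^4/2 + 29*s^3/2 + 219*sqrt(2)*s^3/4 - 279*s^2/4 - 293*sqrt(2)*s^2/8 - 391*sqrt(2)*s/4 + 569*s/8 - 7*sqrt(2)/8 + 168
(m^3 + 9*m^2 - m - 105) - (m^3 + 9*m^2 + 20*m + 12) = -21*m - 117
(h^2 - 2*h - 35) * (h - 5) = h^3 - 7*h^2 - 25*h + 175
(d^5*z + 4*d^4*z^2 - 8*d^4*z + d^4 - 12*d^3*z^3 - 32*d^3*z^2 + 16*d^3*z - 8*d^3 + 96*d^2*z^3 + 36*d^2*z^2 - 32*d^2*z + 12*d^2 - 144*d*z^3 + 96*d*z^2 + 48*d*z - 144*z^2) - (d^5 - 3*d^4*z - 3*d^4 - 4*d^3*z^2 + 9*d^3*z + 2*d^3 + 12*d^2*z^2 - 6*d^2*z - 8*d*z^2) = d^5*z - d^5 + 4*d^4*z^2 - 5*d^4*z + 4*d^4 - 12*d^3*z^3 - 28*d^3*z^2 + 7*d^3*z - 10*d^3 + 96*d^2*z^3 + 24*d^2*z^2 - 26*d^2*z + 12*d^2 - 144*d*z^3 + 104*d*z^2 + 48*d*z - 144*z^2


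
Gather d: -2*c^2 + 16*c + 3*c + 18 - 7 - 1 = -2*c^2 + 19*c + 10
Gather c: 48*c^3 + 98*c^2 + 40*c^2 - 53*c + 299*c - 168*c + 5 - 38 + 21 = 48*c^3 + 138*c^2 + 78*c - 12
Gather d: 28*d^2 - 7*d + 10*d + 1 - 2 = 28*d^2 + 3*d - 1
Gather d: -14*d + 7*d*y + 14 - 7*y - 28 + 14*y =d*(7*y - 14) + 7*y - 14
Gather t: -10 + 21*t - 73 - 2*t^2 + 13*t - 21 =-2*t^2 + 34*t - 104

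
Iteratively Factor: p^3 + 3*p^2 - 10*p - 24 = (p - 3)*(p^2 + 6*p + 8) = (p - 3)*(p + 4)*(p + 2)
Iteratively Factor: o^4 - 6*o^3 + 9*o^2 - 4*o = (o - 1)*(o^3 - 5*o^2 + 4*o) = o*(o - 1)*(o^2 - 5*o + 4) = o*(o - 1)^2*(o - 4)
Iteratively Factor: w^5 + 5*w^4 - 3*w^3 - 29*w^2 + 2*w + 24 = (w + 1)*(w^4 + 4*w^3 - 7*w^2 - 22*w + 24) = (w - 1)*(w + 1)*(w^3 + 5*w^2 - 2*w - 24) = (w - 2)*(w - 1)*(w + 1)*(w^2 + 7*w + 12) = (w - 2)*(w - 1)*(w + 1)*(w + 3)*(w + 4)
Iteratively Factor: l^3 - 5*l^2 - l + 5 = (l - 5)*(l^2 - 1) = (l - 5)*(l - 1)*(l + 1)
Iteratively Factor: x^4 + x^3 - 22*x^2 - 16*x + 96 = (x - 2)*(x^3 + 3*x^2 - 16*x - 48) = (x - 2)*(x + 4)*(x^2 - x - 12) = (x - 2)*(x + 3)*(x + 4)*(x - 4)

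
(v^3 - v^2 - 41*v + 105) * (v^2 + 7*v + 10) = v^5 + 6*v^4 - 38*v^3 - 192*v^2 + 325*v + 1050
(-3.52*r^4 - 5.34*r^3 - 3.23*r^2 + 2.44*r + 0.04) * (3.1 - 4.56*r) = 16.0512*r^5 + 13.4384*r^4 - 1.8252*r^3 - 21.1394*r^2 + 7.3816*r + 0.124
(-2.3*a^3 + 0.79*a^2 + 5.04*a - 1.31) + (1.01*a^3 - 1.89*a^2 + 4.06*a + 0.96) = -1.29*a^3 - 1.1*a^2 + 9.1*a - 0.35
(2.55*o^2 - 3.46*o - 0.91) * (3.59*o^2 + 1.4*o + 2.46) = 9.1545*o^4 - 8.8514*o^3 - 1.8379*o^2 - 9.7856*o - 2.2386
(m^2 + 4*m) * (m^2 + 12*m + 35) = m^4 + 16*m^3 + 83*m^2 + 140*m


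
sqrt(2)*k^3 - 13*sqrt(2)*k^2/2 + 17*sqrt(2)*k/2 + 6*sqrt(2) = (k - 4)*(k - 3)*(sqrt(2)*k + sqrt(2)/2)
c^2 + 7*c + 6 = (c + 1)*(c + 6)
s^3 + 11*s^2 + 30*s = s*(s + 5)*(s + 6)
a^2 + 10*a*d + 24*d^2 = (a + 4*d)*(a + 6*d)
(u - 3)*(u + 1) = u^2 - 2*u - 3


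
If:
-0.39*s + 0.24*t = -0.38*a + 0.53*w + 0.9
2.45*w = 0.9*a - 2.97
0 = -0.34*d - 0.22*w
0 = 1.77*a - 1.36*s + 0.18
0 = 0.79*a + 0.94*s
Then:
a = -0.06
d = 0.80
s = 0.05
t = 1.21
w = -1.23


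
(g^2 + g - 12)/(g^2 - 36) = (g^2 + g - 12)/(g^2 - 36)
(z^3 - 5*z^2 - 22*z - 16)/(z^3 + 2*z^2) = 1 - 7/z - 8/z^2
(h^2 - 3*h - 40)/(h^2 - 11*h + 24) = (h + 5)/(h - 3)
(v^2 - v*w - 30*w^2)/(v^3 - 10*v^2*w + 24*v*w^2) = (v + 5*w)/(v*(v - 4*w))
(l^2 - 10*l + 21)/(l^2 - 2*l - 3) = (l - 7)/(l + 1)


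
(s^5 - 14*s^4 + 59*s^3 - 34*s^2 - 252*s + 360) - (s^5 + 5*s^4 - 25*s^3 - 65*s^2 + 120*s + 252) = -19*s^4 + 84*s^3 + 31*s^2 - 372*s + 108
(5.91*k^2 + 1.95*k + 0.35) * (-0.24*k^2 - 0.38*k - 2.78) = -1.4184*k^4 - 2.7138*k^3 - 17.2548*k^2 - 5.554*k - 0.973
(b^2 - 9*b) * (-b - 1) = -b^3 + 8*b^2 + 9*b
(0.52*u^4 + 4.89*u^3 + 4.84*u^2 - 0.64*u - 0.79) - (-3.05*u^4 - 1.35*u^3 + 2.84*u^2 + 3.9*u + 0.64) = 3.57*u^4 + 6.24*u^3 + 2.0*u^2 - 4.54*u - 1.43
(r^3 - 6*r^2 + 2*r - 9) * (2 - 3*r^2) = -3*r^5 + 18*r^4 - 4*r^3 + 15*r^2 + 4*r - 18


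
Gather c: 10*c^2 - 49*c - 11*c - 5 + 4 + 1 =10*c^2 - 60*c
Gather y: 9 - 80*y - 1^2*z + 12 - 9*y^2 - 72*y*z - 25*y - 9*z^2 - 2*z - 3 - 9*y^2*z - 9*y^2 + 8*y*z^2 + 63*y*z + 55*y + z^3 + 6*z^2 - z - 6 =y^2*(-9*z - 18) + y*(8*z^2 - 9*z - 50) + z^3 - 3*z^2 - 4*z + 12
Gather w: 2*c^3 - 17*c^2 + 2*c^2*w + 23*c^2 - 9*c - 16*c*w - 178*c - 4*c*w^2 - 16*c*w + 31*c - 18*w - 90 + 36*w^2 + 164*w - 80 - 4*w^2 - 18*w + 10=2*c^3 + 6*c^2 - 156*c + w^2*(32 - 4*c) + w*(2*c^2 - 32*c + 128) - 160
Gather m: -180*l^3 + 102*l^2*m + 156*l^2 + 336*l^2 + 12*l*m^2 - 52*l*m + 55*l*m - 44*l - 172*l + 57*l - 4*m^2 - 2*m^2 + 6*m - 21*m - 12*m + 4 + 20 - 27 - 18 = -180*l^3 + 492*l^2 - 159*l + m^2*(12*l - 6) + m*(102*l^2 + 3*l - 27) - 21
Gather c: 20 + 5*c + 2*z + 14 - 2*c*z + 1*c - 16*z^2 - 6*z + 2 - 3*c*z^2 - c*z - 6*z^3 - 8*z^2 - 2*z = c*(-3*z^2 - 3*z + 6) - 6*z^3 - 24*z^2 - 6*z + 36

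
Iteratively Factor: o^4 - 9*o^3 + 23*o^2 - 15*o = (o)*(o^3 - 9*o^2 + 23*o - 15) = o*(o - 3)*(o^2 - 6*o + 5) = o*(o - 3)*(o - 1)*(o - 5)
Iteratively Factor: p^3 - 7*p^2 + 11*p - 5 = (p - 1)*(p^2 - 6*p + 5) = (p - 5)*(p - 1)*(p - 1)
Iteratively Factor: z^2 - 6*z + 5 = (z - 1)*(z - 5)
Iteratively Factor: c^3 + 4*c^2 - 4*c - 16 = (c + 4)*(c^2 - 4) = (c - 2)*(c + 4)*(c + 2)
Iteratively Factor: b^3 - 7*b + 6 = (b + 3)*(b^2 - 3*b + 2) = (b - 1)*(b + 3)*(b - 2)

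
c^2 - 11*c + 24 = (c - 8)*(c - 3)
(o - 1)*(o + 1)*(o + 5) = o^3 + 5*o^2 - o - 5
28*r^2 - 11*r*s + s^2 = (-7*r + s)*(-4*r + s)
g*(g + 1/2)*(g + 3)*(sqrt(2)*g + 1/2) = sqrt(2)*g^4 + g^3/2 + 7*sqrt(2)*g^3/2 + 7*g^2/4 + 3*sqrt(2)*g^2/2 + 3*g/4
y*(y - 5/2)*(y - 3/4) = y^3 - 13*y^2/4 + 15*y/8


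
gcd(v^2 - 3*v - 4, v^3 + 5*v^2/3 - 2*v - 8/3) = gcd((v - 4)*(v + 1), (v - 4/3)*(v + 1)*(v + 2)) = v + 1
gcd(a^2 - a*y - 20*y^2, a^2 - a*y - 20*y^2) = -a^2 + a*y + 20*y^2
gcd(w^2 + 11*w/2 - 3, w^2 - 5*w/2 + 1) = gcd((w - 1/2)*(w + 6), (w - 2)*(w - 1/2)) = w - 1/2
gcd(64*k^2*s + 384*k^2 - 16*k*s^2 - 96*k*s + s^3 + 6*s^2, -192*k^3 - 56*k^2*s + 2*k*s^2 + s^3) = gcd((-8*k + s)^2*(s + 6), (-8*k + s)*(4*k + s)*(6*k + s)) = -8*k + s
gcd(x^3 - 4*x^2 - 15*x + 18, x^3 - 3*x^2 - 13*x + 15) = x^2 + 2*x - 3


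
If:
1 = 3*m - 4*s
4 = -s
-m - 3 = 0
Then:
No Solution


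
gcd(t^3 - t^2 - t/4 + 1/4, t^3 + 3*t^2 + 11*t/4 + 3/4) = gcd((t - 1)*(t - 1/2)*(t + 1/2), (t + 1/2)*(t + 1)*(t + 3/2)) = t + 1/2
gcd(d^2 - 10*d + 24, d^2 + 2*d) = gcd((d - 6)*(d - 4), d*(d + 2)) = 1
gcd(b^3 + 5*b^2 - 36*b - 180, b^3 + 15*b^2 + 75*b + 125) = b + 5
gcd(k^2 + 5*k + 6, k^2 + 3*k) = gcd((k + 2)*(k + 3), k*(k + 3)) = k + 3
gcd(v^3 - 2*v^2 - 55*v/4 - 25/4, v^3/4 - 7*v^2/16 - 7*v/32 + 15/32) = 1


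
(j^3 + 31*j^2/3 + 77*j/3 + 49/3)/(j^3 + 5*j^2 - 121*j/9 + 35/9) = 3*(3*j^2 + 10*j + 7)/(9*j^2 - 18*j + 5)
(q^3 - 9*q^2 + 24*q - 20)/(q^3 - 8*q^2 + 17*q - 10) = (q - 2)/(q - 1)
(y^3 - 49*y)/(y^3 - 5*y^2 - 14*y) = (y + 7)/(y + 2)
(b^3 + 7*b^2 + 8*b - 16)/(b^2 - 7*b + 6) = (b^2 + 8*b + 16)/(b - 6)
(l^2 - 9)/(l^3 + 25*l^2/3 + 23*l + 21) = 3*(l - 3)/(3*l^2 + 16*l + 21)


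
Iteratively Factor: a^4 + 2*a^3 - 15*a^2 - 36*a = (a + 3)*(a^3 - a^2 - 12*a) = (a + 3)^2*(a^2 - 4*a) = a*(a + 3)^2*(a - 4)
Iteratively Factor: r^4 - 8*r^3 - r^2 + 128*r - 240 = (r + 4)*(r^3 - 12*r^2 + 47*r - 60) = (r - 5)*(r + 4)*(r^2 - 7*r + 12) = (r - 5)*(r - 3)*(r + 4)*(r - 4)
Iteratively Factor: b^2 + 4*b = (b)*(b + 4)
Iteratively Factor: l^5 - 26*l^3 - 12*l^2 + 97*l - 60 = (l + 3)*(l^4 - 3*l^3 - 17*l^2 + 39*l - 20) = (l - 5)*(l + 3)*(l^3 + 2*l^2 - 7*l + 4) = (l - 5)*(l - 1)*(l + 3)*(l^2 + 3*l - 4) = (l - 5)*(l - 1)*(l + 3)*(l + 4)*(l - 1)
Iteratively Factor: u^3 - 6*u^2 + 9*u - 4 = (u - 1)*(u^2 - 5*u + 4) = (u - 1)^2*(u - 4)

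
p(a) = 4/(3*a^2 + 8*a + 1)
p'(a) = 4*(-6*a - 8)/(3*a^2 + 8*a + 1)^2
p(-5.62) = 0.08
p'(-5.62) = 0.04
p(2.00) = 0.14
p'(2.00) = -0.10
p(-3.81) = 0.28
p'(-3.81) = 0.30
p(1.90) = 0.15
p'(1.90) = -0.11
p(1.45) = 0.21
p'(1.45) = -0.19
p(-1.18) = -0.94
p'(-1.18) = -0.20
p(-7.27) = 0.04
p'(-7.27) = 0.01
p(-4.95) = 0.11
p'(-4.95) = 0.07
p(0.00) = 4.00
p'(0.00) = -32.00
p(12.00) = 0.01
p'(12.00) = 0.00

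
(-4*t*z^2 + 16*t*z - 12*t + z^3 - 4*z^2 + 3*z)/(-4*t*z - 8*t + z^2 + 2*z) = (z^2 - 4*z + 3)/(z + 2)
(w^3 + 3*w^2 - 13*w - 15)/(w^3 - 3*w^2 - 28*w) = (-w^3 - 3*w^2 + 13*w + 15)/(w*(-w^2 + 3*w + 28))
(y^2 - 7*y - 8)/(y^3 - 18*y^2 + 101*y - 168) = (y + 1)/(y^2 - 10*y + 21)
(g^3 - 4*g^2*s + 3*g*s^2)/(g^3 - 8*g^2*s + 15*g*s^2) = (-g + s)/(-g + 5*s)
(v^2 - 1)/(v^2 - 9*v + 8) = (v + 1)/(v - 8)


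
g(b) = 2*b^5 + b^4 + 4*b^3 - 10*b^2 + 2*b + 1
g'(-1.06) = 44.54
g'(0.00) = 2.00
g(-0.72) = -7.24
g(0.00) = 1.00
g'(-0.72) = 23.82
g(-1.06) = -18.53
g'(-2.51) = 461.46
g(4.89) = 6403.26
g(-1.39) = -38.49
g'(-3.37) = 1342.38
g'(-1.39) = 79.57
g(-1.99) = -120.84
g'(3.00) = 968.00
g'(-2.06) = 239.24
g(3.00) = 592.00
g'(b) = 10*b^4 + 4*b^3 + 12*b^2 - 20*b + 2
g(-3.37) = -1012.74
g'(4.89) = 6376.75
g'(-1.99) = 214.62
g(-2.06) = -136.71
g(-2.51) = -289.83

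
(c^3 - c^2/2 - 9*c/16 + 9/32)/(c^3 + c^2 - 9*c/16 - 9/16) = (c - 1/2)/(c + 1)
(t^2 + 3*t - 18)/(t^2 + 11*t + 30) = (t - 3)/(t + 5)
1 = 1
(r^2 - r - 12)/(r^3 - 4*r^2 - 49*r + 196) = (r + 3)/(r^2 - 49)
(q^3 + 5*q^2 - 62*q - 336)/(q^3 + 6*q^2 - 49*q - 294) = (q - 8)/(q - 7)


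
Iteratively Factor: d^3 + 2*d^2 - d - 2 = (d + 2)*(d^2 - 1) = (d - 1)*(d + 2)*(d + 1)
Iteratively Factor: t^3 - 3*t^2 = (t)*(t^2 - 3*t) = t^2*(t - 3)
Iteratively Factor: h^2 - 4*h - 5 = (h + 1)*(h - 5)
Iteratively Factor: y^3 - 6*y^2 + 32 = (y - 4)*(y^2 - 2*y - 8) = (y - 4)^2*(y + 2)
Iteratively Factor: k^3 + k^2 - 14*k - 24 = (k - 4)*(k^2 + 5*k + 6) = (k - 4)*(k + 2)*(k + 3)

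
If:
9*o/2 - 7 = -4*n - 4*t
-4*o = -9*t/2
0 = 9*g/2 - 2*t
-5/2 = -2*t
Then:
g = 5/9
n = -277/256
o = 45/32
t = 5/4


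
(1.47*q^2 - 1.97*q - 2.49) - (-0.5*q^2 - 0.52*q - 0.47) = 1.97*q^2 - 1.45*q - 2.02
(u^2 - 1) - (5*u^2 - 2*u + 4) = -4*u^2 + 2*u - 5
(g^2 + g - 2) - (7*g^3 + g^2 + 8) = -7*g^3 + g - 10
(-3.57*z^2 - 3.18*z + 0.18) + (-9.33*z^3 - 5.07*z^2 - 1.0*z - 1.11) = -9.33*z^3 - 8.64*z^2 - 4.18*z - 0.93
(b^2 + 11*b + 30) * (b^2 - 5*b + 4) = b^4 + 6*b^3 - 21*b^2 - 106*b + 120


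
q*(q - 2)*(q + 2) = q^3 - 4*q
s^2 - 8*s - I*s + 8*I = (s - 8)*(s - I)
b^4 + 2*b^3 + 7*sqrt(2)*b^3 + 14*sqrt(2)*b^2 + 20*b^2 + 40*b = b*(b + 2)*(b + 2*sqrt(2))*(b + 5*sqrt(2))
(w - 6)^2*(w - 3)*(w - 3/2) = w^4 - 33*w^3/2 + 189*w^2/2 - 216*w + 162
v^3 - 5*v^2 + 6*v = v*(v - 3)*(v - 2)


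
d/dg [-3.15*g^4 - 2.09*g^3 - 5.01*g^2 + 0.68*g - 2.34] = -12.6*g^3 - 6.27*g^2 - 10.02*g + 0.68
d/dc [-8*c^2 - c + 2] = -16*c - 1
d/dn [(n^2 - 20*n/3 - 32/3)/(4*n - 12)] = (3*n^2 - 18*n + 92)/(12*(n^2 - 6*n + 9))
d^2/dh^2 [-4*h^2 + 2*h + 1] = -8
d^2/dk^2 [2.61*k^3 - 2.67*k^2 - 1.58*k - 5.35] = 15.66*k - 5.34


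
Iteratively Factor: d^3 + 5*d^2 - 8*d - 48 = (d + 4)*(d^2 + d - 12) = (d - 3)*(d + 4)*(d + 4)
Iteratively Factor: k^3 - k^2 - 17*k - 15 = (k - 5)*(k^2 + 4*k + 3) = (k - 5)*(k + 3)*(k + 1)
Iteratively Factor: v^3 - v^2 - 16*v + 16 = (v + 4)*(v^2 - 5*v + 4) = (v - 4)*(v + 4)*(v - 1)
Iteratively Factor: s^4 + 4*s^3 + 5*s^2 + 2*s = (s + 2)*(s^3 + 2*s^2 + s) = (s + 1)*(s + 2)*(s^2 + s) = s*(s + 1)*(s + 2)*(s + 1)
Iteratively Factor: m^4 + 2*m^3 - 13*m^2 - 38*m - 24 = (m + 2)*(m^3 - 13*m - 12) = (m + 1)*(m + 2)*(m^2 - m - 12) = (m - 4)*(m + 1)*(m + 2)*(m + 3)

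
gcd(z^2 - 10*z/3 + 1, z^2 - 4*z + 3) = z - 3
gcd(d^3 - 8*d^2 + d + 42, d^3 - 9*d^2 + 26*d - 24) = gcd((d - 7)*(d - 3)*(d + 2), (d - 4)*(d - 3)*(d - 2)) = d - 3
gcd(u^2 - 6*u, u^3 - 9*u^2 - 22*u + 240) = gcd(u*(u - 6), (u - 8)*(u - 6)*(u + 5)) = u - 6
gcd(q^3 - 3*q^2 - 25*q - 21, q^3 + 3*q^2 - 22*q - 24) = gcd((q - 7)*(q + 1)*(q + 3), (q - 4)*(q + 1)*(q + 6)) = q + 1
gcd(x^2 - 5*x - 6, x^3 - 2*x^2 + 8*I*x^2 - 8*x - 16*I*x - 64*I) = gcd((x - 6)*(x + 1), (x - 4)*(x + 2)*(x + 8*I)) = 1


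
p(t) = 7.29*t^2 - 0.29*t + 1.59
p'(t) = 14.58*t - 0.29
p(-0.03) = 1.61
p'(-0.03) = -0.73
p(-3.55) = 94.49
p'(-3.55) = -52.05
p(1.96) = 29.03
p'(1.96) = 28.29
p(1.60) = 19.79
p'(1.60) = 23.04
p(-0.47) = 3.34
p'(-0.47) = -7.14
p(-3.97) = 117.64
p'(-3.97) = -58.17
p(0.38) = 2.53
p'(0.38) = 5.25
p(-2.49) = 47.51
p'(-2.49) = -36.59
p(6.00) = 262.29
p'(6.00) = 87.19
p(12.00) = 1047.87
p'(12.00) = 174.67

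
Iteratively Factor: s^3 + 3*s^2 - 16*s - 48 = (s + 4)*(s^2 - s - 12) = (s + 3)*(s + 4)*(s - 4)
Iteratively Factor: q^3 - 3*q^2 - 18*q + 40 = (q - 5)*(q^2 + 2*q - 8) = (q - 5)*(q - 2)*(q + 4)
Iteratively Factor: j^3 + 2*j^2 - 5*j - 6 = (j - 2)*(j^2 + 4*j + 3) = (j - 2)*(j + 3)*(j + 1)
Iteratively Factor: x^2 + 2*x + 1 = (x + 1)*(x + 1)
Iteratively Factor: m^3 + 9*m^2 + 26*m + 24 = (m + 3)*(m^2 + 6*m + 8) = (m + 3)*(m + 4)*(m + 2)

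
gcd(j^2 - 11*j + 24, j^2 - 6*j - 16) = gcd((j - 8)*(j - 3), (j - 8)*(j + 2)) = j - 8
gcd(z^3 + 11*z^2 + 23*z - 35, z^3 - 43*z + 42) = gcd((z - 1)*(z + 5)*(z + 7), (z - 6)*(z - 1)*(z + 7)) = z^2 + 6*z - 7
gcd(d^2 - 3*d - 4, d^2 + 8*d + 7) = d + 1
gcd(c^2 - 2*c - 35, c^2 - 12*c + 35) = c - 7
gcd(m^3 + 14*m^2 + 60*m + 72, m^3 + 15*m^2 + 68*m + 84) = m^2 + 8*m + 12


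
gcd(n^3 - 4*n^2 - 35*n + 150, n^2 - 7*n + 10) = n - 5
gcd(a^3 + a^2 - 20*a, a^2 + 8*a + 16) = 1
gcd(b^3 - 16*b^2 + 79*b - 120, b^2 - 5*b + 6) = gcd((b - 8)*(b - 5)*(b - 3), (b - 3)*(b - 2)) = b - 3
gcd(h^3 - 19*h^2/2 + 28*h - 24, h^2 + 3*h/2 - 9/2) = h - 3/2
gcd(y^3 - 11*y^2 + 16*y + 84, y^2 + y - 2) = y + 2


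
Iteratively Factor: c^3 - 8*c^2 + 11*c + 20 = (c - 4)*(c^2 - 4*c - 5) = (c - 5)*(c - 4)*(c + 1)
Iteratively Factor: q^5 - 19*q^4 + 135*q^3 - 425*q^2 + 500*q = (q - 5)*(q^4 - 14*q^3 + 65*q^2 - 100*q) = (q - 5)^2*(q^3 - 9*q^2 + 20*q) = (q - 5)^2*(q - 4)*(q^2 - 5*q) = q*(q - 5)^2*(q - 4)*(q - 5)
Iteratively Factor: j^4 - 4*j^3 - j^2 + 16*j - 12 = (j - 1)*(j^3 - 3*j^2 - 4*j + 12) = (j - 3)*(j - 1)*(j^2 - 4) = (j - 3)*(j - 1)*(j + 2)*(j - 2)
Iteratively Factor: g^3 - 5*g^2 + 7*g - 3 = (g - 1)*(g^2 - 4*g + 3) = (g - 1)^2*(g - 3)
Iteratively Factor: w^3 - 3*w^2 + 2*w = (w)*(w^2 - 3*w + 2) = w*(w - 2)*(w - 1)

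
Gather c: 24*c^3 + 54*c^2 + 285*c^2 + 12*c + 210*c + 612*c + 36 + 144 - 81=24*c^3 + 339*c^2 + 834*c + 99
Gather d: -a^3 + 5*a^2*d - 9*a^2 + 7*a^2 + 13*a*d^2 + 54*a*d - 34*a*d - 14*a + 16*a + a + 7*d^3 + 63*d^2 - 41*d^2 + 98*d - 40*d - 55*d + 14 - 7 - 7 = -a^3 - 2*a^2 + 3*a + 7*d^3 + d^2*(13*a + 22) + d*(5*a^2 + 20*a + 3)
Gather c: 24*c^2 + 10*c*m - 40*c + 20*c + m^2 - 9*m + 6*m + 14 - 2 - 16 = 24*c^2 + c*(10*m - 20) + m^2 - 3*m - 4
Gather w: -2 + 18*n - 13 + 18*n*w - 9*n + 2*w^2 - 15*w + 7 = 9*n + 2*w^2 + w*(18*n - 15) - 8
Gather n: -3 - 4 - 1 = -8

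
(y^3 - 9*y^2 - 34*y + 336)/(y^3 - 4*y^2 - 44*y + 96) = (y - 7)/(y - 2)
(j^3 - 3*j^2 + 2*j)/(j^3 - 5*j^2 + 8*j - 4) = j/(j - 2)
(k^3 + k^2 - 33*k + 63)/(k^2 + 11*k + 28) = (k^2 - 6*k + 9)/(k + 4)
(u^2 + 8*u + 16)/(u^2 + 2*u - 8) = (u + 4)/(u - 2)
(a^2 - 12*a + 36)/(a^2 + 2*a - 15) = (a^2 - 12*a + 36)/(a^2 + 2*a - 15)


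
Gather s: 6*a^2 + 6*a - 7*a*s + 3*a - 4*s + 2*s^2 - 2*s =6*a^2 + 9*a + 2*s^2 + s*(-7*a - 6)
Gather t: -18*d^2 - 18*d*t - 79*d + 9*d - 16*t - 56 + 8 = -18*d^2 - 70*d + t*(-18*d - 16) - 48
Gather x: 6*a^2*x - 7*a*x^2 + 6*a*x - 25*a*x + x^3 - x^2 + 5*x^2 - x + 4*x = x^3 + x^2*(4 - 7*a) + x*(6*a^2 - 19*a + 3)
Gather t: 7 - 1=6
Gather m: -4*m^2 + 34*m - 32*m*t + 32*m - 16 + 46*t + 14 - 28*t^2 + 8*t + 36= -4*m^2 + m*(66 - 32*t) - 28*t^2 + 54*t + 34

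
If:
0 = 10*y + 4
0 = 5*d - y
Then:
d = -2/25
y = -2/5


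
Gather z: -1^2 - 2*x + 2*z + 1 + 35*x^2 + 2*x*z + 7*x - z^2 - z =35*x^2 + 5*x - z^2 + z*(2*x + 1)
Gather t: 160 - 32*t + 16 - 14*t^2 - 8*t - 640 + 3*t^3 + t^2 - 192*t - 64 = 3*t^3 - 13*t^2 - 232*t - 528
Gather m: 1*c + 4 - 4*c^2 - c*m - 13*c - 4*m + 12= -4*c^2 - 12*c + m*(-c - 4) + 16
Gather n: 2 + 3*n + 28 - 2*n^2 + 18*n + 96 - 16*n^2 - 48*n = -18*n^2 - 27*n + 126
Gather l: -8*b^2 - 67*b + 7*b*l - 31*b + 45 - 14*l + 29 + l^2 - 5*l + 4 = -8*b^2 - 98*b + l^2 + l*(7*b - 19) + 78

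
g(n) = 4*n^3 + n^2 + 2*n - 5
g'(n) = 12*n^2 + 2*n + 2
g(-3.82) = -221.02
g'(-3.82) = 169.47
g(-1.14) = -11.91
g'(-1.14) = 15.32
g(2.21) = 47.48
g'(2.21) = 65.03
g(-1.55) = -20.59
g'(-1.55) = 27.73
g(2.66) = 82.68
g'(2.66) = 92.23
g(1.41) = 11.02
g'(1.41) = 28.68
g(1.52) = 14.40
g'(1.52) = 32.76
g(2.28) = 52.17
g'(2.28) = 68.94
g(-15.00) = -13310.00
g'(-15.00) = 2672.00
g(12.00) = 7075.00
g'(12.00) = 1754.00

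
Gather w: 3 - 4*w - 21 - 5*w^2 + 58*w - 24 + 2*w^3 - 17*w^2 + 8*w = 2*w^3 - 22*w^2 + 62*w - 42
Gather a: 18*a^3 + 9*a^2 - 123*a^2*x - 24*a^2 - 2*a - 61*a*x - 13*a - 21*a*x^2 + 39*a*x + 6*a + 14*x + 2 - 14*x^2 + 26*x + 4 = 18*a^3 + a^2*(-123*x - 15) + a*(-21*x^2 - 22*x - 9) - 14*x^2 + 40*x + 6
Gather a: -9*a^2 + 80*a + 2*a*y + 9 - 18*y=-9*a^2 + a*(2*y + 80) - 18*y + 9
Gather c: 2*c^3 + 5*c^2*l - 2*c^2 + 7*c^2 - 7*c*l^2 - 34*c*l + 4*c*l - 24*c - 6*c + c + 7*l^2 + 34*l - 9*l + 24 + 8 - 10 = 2*c^3 + c^2*(5*l + 5) + c*(-7*l^2 - 30*l - 29) + 7*l^2 + 25*l + 22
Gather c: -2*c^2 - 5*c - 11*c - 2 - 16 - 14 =-2*c^2 - 16*c - 32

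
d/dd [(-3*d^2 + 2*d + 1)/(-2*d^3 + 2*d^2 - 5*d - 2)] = (-6*d^4 + 8*d^3 + 17*d^2 + 8*d + 1)/(4*d^6 - 8*d^5 + 24*d^4 - 12*d^3 + 17*d^2 + 20*d + 4)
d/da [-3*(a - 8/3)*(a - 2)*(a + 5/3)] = -9*a^2 + 18*a + 22/3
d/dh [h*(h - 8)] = 2*h - 8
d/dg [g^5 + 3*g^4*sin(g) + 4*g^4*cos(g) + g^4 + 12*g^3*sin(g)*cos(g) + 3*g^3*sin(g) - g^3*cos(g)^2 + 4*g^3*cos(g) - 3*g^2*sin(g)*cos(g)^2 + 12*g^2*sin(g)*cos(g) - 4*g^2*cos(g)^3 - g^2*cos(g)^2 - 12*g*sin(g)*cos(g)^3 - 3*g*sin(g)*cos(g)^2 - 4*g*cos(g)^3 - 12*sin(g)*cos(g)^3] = -4*g^4*sin(g) + 3*g^4*cos(g) + 5*g^4 + 8*g^3*sin(g) + g^3*sin(2*g) + 19*g^3*cos(g) + 12*g^3*cos(2*g) + 4*g^3 + 12*g^2*sin(g) + 19*g^2*sin(2*g) + 3*g^2*sin(3*g) + 45*g^2*cos(g)/4 + 21*g^2*cos(2*g)/2 - 9*g^2*cos(3*g)/4 - 3*g^2/2 + 3*g*sin(g)/2 + 12*g*sin(2*g) + 3*g*sin(3*g)/2 - 27*g*cos(g)/4 - 12*g*cos(2*g)^2 - 7*g*cos(2*g) - 17*g*cos(3*g)/4 + 5*g - 3*sin(g)/4 - 3*sin(2*g) - 3*sin(3*g)/4 - 3*sin(4*g)/2 - 3*cos(g) - 12*cos(2*g)^2 - 6*cos(2*g) - cos(3*g) + 6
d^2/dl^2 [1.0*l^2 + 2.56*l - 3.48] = 2.00000000000000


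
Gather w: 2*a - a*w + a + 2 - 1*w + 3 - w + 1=3*a + w*(-a - 2) + 6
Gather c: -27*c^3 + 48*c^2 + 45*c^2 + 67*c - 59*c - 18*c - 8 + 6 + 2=-27*c^3 + 93*c^2 - 10*c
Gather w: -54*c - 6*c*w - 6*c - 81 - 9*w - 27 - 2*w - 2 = -60*c + w*(-6*c - 11) - 110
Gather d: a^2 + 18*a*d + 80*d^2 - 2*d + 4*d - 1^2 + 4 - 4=a^2 + 80*d^2 + d*(18*a + 2) - 1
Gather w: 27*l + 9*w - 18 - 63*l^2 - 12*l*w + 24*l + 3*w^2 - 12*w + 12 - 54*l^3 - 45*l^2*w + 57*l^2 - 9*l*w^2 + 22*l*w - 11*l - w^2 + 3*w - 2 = -54*l^3 - 6*l^2 + 40*l + w^2*(2 - 9*l) + w*(-45*l^2 + 10*l) - 8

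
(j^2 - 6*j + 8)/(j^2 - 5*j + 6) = (j - 4)/(j - 3)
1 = 1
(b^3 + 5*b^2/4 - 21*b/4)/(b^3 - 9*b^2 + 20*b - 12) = b*(4*b^2 + 5*b - 21)/(4*(b^3 - 9*b^2 + 20*b - 12))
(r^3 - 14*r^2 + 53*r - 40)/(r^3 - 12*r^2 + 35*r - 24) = (r - 5)/(r - 3)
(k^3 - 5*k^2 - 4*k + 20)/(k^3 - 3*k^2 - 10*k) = (k - 2)/k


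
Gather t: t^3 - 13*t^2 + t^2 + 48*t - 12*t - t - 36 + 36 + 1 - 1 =t^3 - 12*t^2 + 35*t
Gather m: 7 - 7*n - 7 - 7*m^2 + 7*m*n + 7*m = -7*m^2 + m*(7*n + 7) - 7*n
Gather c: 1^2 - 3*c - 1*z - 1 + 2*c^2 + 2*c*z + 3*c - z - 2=2*c^2 + 2*c*z - 2*z - 2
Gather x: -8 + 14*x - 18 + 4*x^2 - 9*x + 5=4*x^2 + 5*x - 21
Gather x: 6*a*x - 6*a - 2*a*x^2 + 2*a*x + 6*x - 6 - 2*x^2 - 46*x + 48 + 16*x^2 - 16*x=-6*a + x^2*(14 - 2*a) + x*(8*a - 56) + 42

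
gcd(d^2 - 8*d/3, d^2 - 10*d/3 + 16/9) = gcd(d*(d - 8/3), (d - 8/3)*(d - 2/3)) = d - 8/3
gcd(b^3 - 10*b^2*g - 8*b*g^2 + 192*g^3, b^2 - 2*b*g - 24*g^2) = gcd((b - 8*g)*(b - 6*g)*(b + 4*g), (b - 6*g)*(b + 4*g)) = b^2 - 2*b*g - 24*g^2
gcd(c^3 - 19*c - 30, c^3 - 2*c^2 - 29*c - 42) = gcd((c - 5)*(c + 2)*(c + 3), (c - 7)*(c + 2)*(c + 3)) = c^2 + 5*c + 6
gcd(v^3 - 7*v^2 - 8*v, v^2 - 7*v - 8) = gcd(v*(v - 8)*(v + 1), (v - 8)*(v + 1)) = v^2 - 7*v - 8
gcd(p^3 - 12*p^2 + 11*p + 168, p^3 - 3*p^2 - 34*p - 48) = p^2 - 5*p - 24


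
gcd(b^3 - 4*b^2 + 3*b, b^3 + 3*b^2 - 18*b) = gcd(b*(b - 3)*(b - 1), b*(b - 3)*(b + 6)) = b^2 - 3*b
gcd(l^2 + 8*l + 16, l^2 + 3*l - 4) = l + 4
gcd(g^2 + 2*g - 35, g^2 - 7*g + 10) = g - 5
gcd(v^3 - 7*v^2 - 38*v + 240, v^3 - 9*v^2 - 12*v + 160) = v^2 - 13*v + 40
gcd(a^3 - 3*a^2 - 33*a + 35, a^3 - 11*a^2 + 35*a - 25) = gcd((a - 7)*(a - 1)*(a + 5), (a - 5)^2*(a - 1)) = a - 1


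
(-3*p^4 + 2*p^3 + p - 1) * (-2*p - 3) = 6*p^5 + 5*p^4 - 6*p^3 - 2*p^2 - p + 3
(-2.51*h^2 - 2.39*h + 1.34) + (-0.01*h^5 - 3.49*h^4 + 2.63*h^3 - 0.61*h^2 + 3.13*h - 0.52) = -0.01*h^5 - 3.49*h^4 + 2.63*h^3 - 3.12*h^2 + 0.74*h + 0.82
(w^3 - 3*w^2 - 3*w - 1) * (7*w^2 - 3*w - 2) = 7*w^5 - 24*w^4 - 14*w^3 + 8*w^2 + 9*w + 2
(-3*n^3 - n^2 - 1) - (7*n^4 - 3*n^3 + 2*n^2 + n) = -7*n^4 - 3*n^2 - n - 1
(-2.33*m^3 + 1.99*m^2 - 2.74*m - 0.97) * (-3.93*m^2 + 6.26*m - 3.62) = 9.1569*m^5 - 22.4065*m^4 + 31.6602*m^3 - 20.5441*m^2 + 3.8466*m + 3.5114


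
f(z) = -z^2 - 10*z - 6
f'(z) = -2*z - 10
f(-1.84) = 9.01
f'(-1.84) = -6.32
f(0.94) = -16.28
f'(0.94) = -11.88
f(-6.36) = 17.15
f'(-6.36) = 2.72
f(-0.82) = 1.53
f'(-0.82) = -8.36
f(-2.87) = 14.46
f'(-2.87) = -4.26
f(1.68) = -25.62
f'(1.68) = -13.36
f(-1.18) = 4.41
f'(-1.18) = -7.64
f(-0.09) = -5.11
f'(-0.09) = -9.82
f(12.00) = -270.00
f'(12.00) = -34.00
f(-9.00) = 3.00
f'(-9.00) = 8.00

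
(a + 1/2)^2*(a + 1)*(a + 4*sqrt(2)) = a^4 + 2*a^3 + 4*sqrt(2)*a^3 + 5*a^2/4 + 8*sqrt(2)*a^2 + a/4 + 5*sqrt(2)*a + sqrt(2)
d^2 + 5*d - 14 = (d - 2)*(d + 7)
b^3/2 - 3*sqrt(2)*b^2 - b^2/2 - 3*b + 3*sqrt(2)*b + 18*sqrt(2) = (b/2 + 1)*(b - 3)*(b - 6*sqrt(2))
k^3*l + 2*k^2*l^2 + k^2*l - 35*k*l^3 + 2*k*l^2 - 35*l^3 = (k - 5*l)*(k + 7*l)*(k*l + l)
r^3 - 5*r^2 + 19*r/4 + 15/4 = (r - 3)*(r - 5/2)*(r + 1/2)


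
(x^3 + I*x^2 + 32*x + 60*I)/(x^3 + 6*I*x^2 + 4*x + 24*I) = (x^2 - I*x + 30)/(x^2 + 4*I*x + 12)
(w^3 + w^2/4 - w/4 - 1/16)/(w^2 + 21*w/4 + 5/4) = (w^2 - 1/4)/(w + 5)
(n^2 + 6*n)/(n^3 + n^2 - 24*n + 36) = n/(n^2 - 5*n + 6)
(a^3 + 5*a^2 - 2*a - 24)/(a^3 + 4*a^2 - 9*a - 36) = (a - 2)/(a - 3)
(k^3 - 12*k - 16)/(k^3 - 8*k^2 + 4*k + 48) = (k + 2)/(k - 6)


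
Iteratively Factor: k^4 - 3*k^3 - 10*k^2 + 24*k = (k)*(k^3 - 3*k^2 - 10*k + 24) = k*(k - 2)*(k^2 - k - 12) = k*(k - 2)*(k + 3)*(k - 4)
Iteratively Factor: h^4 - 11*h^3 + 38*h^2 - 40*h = (h - 5)*(h^3 - 6*h^2 + 8*h) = (h - 5)*(h - 2)*(h^2 - 4*h) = (h - 5)*(h - 4)*(h - 2)*(h)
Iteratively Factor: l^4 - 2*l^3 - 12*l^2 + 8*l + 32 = (l + 2)*(l^3 - 4*l^2 - 4*l + 16) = (l - 4)*(l + 2)*(l^2 - 4) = (l - 4)*(l + 2)^2*(l - 2)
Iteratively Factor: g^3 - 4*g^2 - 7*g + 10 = (g + 2)*(g^2 - 6*g + 5) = (g - 1)*(g + 2)*(g - 5)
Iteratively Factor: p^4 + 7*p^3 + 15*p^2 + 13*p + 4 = (p + 1)*(p^3 + 6*p^2 + 9*p + 4) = (p + 1)*(p + 4)*(p^2 + 2*p + 1) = (p + 1)^2*(p + 4)*(p + 1)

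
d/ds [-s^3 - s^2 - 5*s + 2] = -3*s^2 - 2*s - 5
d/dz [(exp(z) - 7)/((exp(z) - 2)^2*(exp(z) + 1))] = 2*(-exp(2*z) + 10*exp(z) - 1)*exp(z)/(exp(5*z) - 4*exp(4*z) + exp(3*z) + 10*exp(2*z) - 4*exp(z) - 8)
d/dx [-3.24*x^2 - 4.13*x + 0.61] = -6.48*x - 4.13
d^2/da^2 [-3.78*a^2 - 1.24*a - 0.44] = -7.56000000000000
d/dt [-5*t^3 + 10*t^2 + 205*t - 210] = -15*t^2 + 20*t + 205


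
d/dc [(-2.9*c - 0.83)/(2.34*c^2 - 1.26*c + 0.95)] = (6.786*c^2 + 3.8844*c - 3.8008)/(5.4756*c^4 - 5.8968*c^3 + 6.0336*c^2 - 2.394*c + 0.9025)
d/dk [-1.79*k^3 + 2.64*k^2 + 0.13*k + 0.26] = -5.37*k^2 + 5.28*k + 0.13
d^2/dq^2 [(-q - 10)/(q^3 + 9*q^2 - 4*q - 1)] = 2*(-(q + 10)*(3*q^2 + 18*q - 4)^2 + (3*q^2 + 18*q + 3*(q + 3)*(q + 10) - 4)*(q^3 + 9*q^2 - 4*q - 1))/(q^3 + 9*q^2 - 4*q - 1)^3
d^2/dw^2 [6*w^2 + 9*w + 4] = 12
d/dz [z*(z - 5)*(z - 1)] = 3*z^2 - 12*z + 5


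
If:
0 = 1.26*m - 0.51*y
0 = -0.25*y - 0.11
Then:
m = -0.18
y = -0.44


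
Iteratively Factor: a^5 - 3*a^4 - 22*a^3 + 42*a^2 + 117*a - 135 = (a - 5)*(a^4 + 2*a^3 - 12*a^2 - 18*a + 27) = (a - 5)*(a - 1)*(a^3 + 3*a^2 - 9*a - 27) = (a - 5)*(a - 1)*(a + 3)*(a^2 - 9) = (a - 5)*(a - 3)*(a - 1)*(a + 3)*(a + 3)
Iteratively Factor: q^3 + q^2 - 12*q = (q + 4)*(q^2 - 3*q) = (q - 3)*(q + 4)*(q)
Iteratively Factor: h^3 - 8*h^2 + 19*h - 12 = (h - 3)*(h^2 - 5*h + 4) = (h - 3)*(h - 1)*(h - 4)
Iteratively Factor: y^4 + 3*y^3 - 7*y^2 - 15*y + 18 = (y + 3)*(y^3 - 7*y + 6) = (y - 1)*(y + 3)*(y^2 + y - 6) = (y - 1)*(y + 3)^2*(y - 2)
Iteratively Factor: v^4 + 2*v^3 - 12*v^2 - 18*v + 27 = (v + 3)*(v^3 - v^2 - 9*v + 9) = (v + 3)^2*(v^2 - 4*v + 3) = (v - 1)*(v + 3)^2*(v - 3)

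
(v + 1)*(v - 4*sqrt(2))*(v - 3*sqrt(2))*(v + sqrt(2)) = v^4 - 6*sqrt(2)*v^3 + v^3 - 6*sqrt(2)*v^2 + 10*v^2 + 10*v + 24*sqrt(2)*v + 24*sqrt(2)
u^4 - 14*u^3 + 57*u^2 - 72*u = u*(u - 8)*(u - 3)^2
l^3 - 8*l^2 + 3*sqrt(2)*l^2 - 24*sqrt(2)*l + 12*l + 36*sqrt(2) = (l - 6)*(l - 2)*(l + 3*sqrt(2))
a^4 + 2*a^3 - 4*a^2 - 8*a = a*(a - 2)*(a + 2)^2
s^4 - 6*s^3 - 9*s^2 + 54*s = s*(s - 6)*(s - 3)*(s + 3)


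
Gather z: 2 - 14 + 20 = 8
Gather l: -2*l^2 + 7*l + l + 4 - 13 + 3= -2*l^2 + 8*l - 6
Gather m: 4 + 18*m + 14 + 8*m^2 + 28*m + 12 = 8*m^2 + 46*m + 30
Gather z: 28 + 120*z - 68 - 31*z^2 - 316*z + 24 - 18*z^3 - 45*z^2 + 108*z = -18*z^3 - 76*z^2 - 88*z - 16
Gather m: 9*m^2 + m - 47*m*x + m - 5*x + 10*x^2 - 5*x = 9*m^2 + m*(2 - 47*x) + 10*x^2 - 10*x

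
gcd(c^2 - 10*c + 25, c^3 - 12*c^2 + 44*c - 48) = 1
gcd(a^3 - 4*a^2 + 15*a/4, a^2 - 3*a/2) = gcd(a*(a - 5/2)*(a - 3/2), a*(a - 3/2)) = a^2 - 3*a/2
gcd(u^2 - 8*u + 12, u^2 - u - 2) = u - 2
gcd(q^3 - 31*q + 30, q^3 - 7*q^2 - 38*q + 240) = q^2 + q - 30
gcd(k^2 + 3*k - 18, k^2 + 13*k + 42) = k + 6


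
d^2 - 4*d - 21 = (d - 7)*(d + 3)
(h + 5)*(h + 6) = h^2 + 11*h + 30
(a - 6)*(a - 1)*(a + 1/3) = a^3 - 20*a^2/3 + 11*a/3 + 2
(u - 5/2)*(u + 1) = u^2 - 3*u/2 - 5/2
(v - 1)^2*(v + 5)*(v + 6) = v^4 + 9*v^3 + 9*v^2 - 49*v + 30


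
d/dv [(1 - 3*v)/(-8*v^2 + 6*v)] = (-12*v^2 + 8*v - 3)/(2*v^2*(16*v^2 - 24*v + 9))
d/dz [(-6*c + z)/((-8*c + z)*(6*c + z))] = ((-6*c + z)*(8*c - z) + (6*c - z)*(6*c + z) - (6*c + z)*(8*c - z))/((6*c + z)^2*(8*c - z)^2)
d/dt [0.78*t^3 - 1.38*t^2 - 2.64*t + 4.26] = 2.34*t^2 - 2.76*t - 2.64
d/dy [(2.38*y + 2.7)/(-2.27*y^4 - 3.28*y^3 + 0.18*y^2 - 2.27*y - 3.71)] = (16.2078*y^4 + 40.1288*y^3 + 26.1396*y^2 - 0.972*y - 2.7008)/(5.1529*y^8 + 14.8912*y^7 + 9.9412*y^6 + 9.125*y^5 + 31.767*y^4 + 23.5204*y^3 + 3.8173*y^2 + 16.8434*y + 13.7641)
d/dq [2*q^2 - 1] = 4*q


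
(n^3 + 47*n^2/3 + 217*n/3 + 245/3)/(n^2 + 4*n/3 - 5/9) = 3*(n^2 + 14*n + 49)/(3*n - 1)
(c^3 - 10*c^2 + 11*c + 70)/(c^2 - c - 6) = (c^2 - 12*c + 35)/(c - 3)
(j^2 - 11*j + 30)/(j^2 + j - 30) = (j - 6)/(j + 6)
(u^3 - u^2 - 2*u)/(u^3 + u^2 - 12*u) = (u^2 - u - 2)/(u^2 + u - 12)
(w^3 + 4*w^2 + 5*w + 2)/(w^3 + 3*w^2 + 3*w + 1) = (w + 2)/(w + 1)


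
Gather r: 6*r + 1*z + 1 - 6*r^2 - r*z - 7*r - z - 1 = -6*r^2 + r*(-z - 1)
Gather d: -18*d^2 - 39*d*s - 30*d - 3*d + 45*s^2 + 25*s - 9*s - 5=-18*d^2 + d*(-39*s - 33) + 45*s^2 + 16*s - 5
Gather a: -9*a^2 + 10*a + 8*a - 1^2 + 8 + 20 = -9*a^2 + 18*a + 27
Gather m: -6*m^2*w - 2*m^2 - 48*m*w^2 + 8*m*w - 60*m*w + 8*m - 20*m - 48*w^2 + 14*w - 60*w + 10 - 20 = m^2*(-6*w - 2) + m*(-48*w^2 - 52*w - 12) - 48*w^2 - 46*w - 10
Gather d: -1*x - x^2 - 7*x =-x^2 - 8*x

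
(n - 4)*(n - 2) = n^2 - 6*n + 8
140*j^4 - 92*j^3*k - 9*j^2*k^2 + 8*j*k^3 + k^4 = (-2*j + k)^2*(5*j + k)*(7*j + k)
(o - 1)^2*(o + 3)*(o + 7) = o^4 + 8*o^3 + 2*o^2 - 32*o + 21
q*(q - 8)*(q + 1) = q^3 - 7*q^2 - 8*q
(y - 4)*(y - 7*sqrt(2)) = y^2 - 7*sqrt(2)*y - 4*y + 28*sqrt(2)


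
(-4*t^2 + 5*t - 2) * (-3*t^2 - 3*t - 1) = 12*t^4 - 3*t^3 - 5*t^2 + t + 2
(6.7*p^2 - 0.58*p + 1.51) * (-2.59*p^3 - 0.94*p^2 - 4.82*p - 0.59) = -17.353*p^5 - 4.7958*p^4 - 35.6597*p^3 - 2.5768*p^2 - 6.936*p - 0.8909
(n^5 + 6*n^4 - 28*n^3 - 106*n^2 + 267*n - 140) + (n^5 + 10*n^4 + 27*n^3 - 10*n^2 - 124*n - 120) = 2*n^5 + 16*n^4 - n^3 - 116*n^2 + 143*n - 260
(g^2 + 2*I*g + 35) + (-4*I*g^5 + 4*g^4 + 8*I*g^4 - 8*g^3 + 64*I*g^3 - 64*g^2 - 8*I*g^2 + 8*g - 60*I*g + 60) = -4*I*g^5 + 4*g^4 + 8*I*g^4 - 8*g^3 + 64*I*g^3 - 63*g^2 - 8*I*g^2 + 8*g - 58*I*g + 95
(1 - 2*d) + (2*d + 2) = 3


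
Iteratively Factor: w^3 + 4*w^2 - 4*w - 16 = (w + 2)*(w^2 + 2*w - 8) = (w + 2)*(w + 4)*(w - 2)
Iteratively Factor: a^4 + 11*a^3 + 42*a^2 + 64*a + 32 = (a + 4)*(a^3 + 7*a^2 + 14*a + 8) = (a + 2)*(a + 4)*(a^2 + 5*a + 4) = (a + 2)*(a + 4)^2*(a + 1)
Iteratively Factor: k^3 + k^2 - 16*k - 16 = (k - 4)*(k^2 + 5*k + 4) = (k - 4)*(k + 4)*(k + 1)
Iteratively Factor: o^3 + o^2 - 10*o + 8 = (o - 1)*(o^2 + 2*o - 8) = (o - 1)*(o + 4)*(o - 2)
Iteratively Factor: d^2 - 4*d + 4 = (d - 2)*(d - 2)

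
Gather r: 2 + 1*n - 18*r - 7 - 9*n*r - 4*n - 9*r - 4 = -3*n + r*(-9*n - 27) - 9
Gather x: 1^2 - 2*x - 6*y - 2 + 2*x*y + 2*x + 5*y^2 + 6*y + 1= 2*x*y + 5*y^2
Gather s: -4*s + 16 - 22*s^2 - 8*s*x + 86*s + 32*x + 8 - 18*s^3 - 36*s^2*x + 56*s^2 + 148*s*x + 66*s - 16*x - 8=-18*s^3 + s^2*(34 - 36*x) + s*(140*x + 148) + 16*x + 16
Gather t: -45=-45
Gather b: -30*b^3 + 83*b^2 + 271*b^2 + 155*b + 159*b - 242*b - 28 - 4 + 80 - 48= -30*b^3 + 354*b^2 + 72*b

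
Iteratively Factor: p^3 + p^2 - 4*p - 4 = (p + 2)*(p^2 - p - 2) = (p - 2)*(p + 2)*(p + 1)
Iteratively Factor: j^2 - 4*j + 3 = (j - 3)*(j - 1)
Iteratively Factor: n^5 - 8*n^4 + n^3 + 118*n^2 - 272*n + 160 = (n + 4)*(n^4 - 12*n^3 + 49*n^2 - 78*n + 40) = (n - 4)*(n + 4)*(n^3 - 8*n^2 + 17*n - 10) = (n - 4)*(n - 2)*(n + 4)*(n^2 - 6*n + 5) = (n - 4)*(n - 2)*(n - 1)*(n + 4)*(n - 5)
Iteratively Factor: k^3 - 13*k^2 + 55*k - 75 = (k - 5)*(k^2 - 8*k + 15) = (k - 5)*(k - 3)*(k - 5)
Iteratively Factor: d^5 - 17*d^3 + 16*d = (d + 1)*(d^4 - d^3 - 16*d^2 + 16*d) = d*(d + 1)*(d^3 - d^2 - 16*d + 16) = d*(d + 1)*(d + 4)*(d^2 - 5*d + 4) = d*(d - 1)*(d + 1)*(d + 4)*(d - 4)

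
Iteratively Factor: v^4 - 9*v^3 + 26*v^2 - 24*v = (v - 3)*(v^3 - 6*v^2 + 8*v) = (v - 4)*(v - 3)*(v^2 - 2*v) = (v - 4)*(v - 3)*(v - 2)*(v)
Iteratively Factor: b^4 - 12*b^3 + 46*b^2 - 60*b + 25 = (b - 5)*(b^3 - 7*b^2 + 11*b - 5) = (b - 5)*(b - 1)*(b^2 - 6*b + 5) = (b - 5)^2*(b - 1)*(b - 1)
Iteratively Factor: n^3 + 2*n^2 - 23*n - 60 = (n + 3)*(n^2 - n - 20) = (n + 3)*(n + 4)*(n - 5)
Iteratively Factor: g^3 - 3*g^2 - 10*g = (g)*(g^2 - 3*g - 10) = g*(g + 2)*(g - 5)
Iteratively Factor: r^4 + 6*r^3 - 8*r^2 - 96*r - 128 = (r + 2)*(r^3 + 4*r^2 - 16*r - 64) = (r + 2)*(r + 4)*(r^2 - 16) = (r + 2)*(r + 4)^2*(r - 4)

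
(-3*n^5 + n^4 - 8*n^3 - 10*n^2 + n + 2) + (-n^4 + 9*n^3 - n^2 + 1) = -3*n^5 + n^3 - 11*n^2 + n + 3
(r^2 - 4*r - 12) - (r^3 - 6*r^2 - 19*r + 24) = -r^3 + 7*r^2 + 15*r - 36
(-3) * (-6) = 18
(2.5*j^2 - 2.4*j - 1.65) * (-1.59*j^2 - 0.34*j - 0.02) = -3.975*j^4 + 2.966*j^3 + 3.3895*j^2 + 0.609*j + 0.033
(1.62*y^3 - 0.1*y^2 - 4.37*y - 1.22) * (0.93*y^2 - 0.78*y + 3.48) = 1.5066*y^5 - 1.3566*y^4 + 1.6515*y^3 + 1.926*y^2 - 14.256*y - 4.2456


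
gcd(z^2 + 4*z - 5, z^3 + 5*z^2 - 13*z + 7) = z - 1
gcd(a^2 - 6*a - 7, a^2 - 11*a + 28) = a - 7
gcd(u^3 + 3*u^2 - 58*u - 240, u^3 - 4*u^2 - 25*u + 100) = u + 5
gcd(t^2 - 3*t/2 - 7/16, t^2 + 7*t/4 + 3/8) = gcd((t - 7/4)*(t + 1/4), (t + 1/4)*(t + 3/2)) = t + 1/4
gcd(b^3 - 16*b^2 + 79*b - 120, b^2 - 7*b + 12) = b - 3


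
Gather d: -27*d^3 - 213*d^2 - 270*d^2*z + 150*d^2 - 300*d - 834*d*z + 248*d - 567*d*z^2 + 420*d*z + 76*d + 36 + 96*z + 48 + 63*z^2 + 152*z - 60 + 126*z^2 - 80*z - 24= -27*d^3 + d^2*(-270*z - 63) + d*(-567*z^2 - 414*z + 24) + 189*z^2 + 168*z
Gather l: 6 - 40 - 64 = -98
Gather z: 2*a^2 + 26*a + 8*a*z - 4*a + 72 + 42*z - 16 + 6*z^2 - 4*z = 2*a^2 + 22*a + 6*z^2 + z*(8*a + 38) + 56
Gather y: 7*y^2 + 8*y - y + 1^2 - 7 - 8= 7*y^2 + 7*y - 14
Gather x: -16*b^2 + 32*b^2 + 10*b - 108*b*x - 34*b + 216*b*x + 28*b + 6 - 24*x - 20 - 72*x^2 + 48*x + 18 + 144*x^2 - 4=16*b^2 + 4*b + 72*x^2 + x*(108*b + 24)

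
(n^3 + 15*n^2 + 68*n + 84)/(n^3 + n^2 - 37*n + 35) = (n^2 + 8*n + 12)/(n^2 - 6*n + 5)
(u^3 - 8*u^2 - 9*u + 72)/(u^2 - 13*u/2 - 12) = 2*(u^2 - 9)/(2*u + 3)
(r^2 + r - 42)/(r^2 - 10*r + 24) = (r + 7)/(r - 4)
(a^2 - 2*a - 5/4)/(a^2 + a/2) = (a - 5/2)/a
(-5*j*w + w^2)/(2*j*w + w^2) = (-5*j + w)/(2*j + w)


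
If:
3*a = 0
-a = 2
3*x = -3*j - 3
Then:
No Solution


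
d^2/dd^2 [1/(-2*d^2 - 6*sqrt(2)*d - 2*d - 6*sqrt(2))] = (d^2 + d + 3*sqrt(2)*d - (2*d + 1 + 3*sqrt(2))^2 + 3*sqrt(2))/(d^2 + d + 3*sqrt(2)*d + 3*sqrt(2))^3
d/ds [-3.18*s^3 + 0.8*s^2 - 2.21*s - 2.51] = -9.54*s^2 + 1.6*s - 2.21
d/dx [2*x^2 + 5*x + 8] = 4*x + 5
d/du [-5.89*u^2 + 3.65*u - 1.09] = 3.65 - 11.78*u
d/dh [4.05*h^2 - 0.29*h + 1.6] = 8.1*h - 0.29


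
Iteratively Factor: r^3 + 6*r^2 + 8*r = (r)*(r^2 + 6*r + 8) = r*(r + 4)*(r + 2)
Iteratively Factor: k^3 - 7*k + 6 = (k - 2)*(k^2 + 2*k - 3) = (k - 2)*(k - 1)*(k + 3)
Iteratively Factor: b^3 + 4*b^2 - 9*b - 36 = (b + 4)*(b^2 - 9) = (b - 3)*(b + 4)*(b + 3)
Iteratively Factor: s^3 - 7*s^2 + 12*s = (s - 3)*(s^2 - 4*s) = s*(s - 3)*(s - 4)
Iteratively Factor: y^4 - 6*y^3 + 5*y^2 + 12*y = (y + 1)*(y^3 - 7*y^2 + 12*y) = y*(y + 1)*(y^2 - 7*y + 12) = y*(y - 3)*(y + 1)*(y - 4)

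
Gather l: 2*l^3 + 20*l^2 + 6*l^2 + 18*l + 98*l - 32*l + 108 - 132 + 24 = 2*l^3 + 26*l^2 + 84*l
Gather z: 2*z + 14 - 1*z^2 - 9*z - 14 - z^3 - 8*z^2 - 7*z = -z^3 - 9*z^2 - 14*z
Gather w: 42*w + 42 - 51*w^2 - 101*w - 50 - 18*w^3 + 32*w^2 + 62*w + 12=-18*w^3 - 19*w^2 + 3*w + 4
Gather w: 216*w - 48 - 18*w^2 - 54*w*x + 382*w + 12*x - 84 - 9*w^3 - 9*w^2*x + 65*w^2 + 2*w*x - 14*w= -9*w^3 + w^2*(47 - 9*x) + w*(584 - 52*x) + 12*x - 132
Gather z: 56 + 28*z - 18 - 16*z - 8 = 12*z + 30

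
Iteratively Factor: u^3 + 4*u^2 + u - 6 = (u + 2)*(u^2 + 2*u - 3) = (u + 2)*(u + 3)*(u - 1)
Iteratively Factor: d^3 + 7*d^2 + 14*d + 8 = (d + 1)*(d^2 + 6*d + 8) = (d + 1)*(d + 2)*(d + 4)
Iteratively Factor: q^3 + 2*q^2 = (q)*(q^2 + 2*q) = q*(q + 2)*(q)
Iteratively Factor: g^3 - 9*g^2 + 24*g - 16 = (g - 4)*(g^2 - 5*g + 4) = (g - 4)^2*(g - 1)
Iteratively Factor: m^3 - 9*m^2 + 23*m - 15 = (m - 5)*(m^2 - 4*m + 3) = (m - 5)*(m - 3)*(m - 1)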